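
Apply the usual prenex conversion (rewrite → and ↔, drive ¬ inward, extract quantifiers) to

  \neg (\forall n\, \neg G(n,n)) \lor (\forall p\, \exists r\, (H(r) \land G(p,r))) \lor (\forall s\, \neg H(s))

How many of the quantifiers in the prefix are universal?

2

Drive negations inward (¬∀x A ≡ ∃x ¬A, ¬∃x A ≡ ∀x ¬A, De Morgan for ∧/∨):
  (\exists n\, G(n,n)) \lor (\forall p\, \exists r\, (H(r) \land G(p,r))) \lor (\forall s\, \neg H(s))
Extract every quantifier outward, since the variables are now distinct and don't occur free across branches:
  \exists n\, \forall p\, \exists r\, \forall s\, (G(n,n) \lor H(r) \land G(p,r) \lor \neg H(s))
The prefix is \exists n \forall p \exists r \forall s: 2 universal, 2 existential.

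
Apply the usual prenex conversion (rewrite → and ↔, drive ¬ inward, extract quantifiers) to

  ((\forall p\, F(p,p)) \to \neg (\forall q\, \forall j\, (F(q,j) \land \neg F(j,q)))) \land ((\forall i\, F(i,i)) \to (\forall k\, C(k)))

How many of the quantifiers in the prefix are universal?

Eliminate → and ↔ using ¬ and ∨.
  (\neg (\forall p\, F(p,p)) \lor \neg (\forall q\, \forall j\, (F(q,j) \land \neg F(j,q)))) \land (\neg (\forall i\, F(i,i)) \lor (\forall k\, C(k)))
Move each ¬ inward, flipping quantifiers it crosses:
  ((\exists p\, \neg F(p,p)) \lor (\exists q\, \exists j\, (\neg F(q,j) \lor F(j,q)))) \land ((\exists i\, \neg F(i,i)) \lor (\forall k\, C(k)))
All bound variables are already distinct, so no renaming is needed.
Extract every quantifier outward, since the variables are now distinct and don't occur free across branches:
  \exists p\, \exists q\, \exists j\, \exists i\, \forall k\, ((\neg F(p,p) \lor \neg F(q,j) \lor F(j,q)) \land (\neg F(i,i) \lor C(k)))
The prefix is \exists p \exists q \exists j \exists i \forall k: 1 universal, 4 existential.

1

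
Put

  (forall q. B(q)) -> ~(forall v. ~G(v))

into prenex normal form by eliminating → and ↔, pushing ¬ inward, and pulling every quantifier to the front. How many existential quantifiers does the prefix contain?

2

Rewrite implications/biconditionals: A → B as ¬A ∨ B.
  ~(forall q. B(q)) | ~(forall v. ~G(v))
Drive negations inward (¬∀x A ≡ ∃x ¬A, ¬∃x A ≡ ∀x ¬A, De Morgan for ∧/∨):
  (exists q. ~B(q)) | (exists v. G(v))
All bound variables are already distinct, so no renaming is needed.
Pull the quantifiers to the front (each side's bound variable is not free in the other side):
  exists q. exists v. (~B(q) | G(v))
The prefix is exists q exists v: 0 universal, 2 existential.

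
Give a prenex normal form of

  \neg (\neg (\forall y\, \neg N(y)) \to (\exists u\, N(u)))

\exists y\, \forall u\, (N(y) \land \neg N(u))

Rewrite implications/biconditionals: A → B as ¬A ∨ B.
  \neg (\neg \neg (\forall y\, \neg N(y)) \lor (\exists u\, N(u)))
Drive negations inward (¬∀x A ≡ ∃x ¬A, ¬∃x A ≡ ∀x ¬A, De Morgan for ∧/∨):
  (\exists y\, N(y)) \land (\forall u\, \neg N(u))
Extract every quantifier outward, since the variables are now distinct and don't occur free across branches:
  \exists y\, \forall u\, (N(y) \land \neg N(u))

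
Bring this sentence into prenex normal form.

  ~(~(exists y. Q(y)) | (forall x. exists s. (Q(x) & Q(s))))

exists y. exists x. forall s. (Q(y) & (~Q(x) | ~Q(s)))

Push ¬ through the quantifiers and connectives to reach negation normal form:
  (exists y. Q(y)) & (exists x. forall s. (~Q(x) | ~Q(s)))
All bound variables are already distinct, so no renaming is needed.
Finally move all quantifiers to the prefix:
  exists y. exists x. forall s. (Q(y) & (~Q(x) | ~Q(s)))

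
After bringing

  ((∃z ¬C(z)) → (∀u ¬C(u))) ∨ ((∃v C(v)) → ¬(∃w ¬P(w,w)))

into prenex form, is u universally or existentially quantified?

universal

First replace A → B with ¬A ∨ B.
  ¬(∃z ¬C(z)) ∨ (∀u ¬C(u)) ∨ ¬(∃v C(v)) ∨ ¬(∃w ¬P(w,w))
Push ¬ through the quantifiers and connectives to reach negation normal form:
  (∀z C(z)) ∨ (∀u ¬C(u)) ∨ (∀v ¬C(v)) ∨ (∀w P(w,w))
All bound variables are already distinct, so no renaming is needed.
Extract every quantifier outward, since the variables are now distinct and don't occur free across branches:
  ∀z ∀u ∀v ∀w (C(z) ∨ ¬C(u) ∨ ¬C(v) ∨ P(w,w))
The quantifier ∀u sits under an even number of negations (counting the antecedent side of each →), so it remains universal.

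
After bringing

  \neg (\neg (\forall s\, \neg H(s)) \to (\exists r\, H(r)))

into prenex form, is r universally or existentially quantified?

First replace A → B with ¬A ∨ B.
  \neg (\neg \neg (\forall s\, \neg H(s)) \lor (\exists r\, H(r)))
Push ¬ through the quantifiers and connectives to reach negation normal form:
  (\exists s\, H(s)) \land (\forall r\, \neg H(r))
Finally move all quantifiers to the prefix:
  \exists s\, \forall r\, (H(s) \land \neg H(r))
The quantifier \exists r sits under an odd number of negations (counting the antecedent side of each →), so it flips to \forall r.

universal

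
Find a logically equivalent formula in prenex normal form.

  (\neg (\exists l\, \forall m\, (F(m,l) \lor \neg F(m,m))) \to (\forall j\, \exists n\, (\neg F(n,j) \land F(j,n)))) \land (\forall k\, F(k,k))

\exists l\, \forall m\, \forall j\, \exists n\, \forall k\, ((F(m,l) \lor \neg F(m,m) \lor \neg F(n,j) \land F(j,n)) \land F(k,k))

Rewrite implications/biconditionals: A → B as ¬A ∨ B.
  (\neg \neg (\exists l\, \forall m\, (F(m,l) \lor \neg F(m,m))) \lor (\forall j\, \exists n\, (\neg F(n,j) \land F(j,n)))) \land (\forall k\, F(k,k))
Push ¬ through the quantifiers and connectives to reach negation normal form:
  ((\exists l\, \forall m\, (F(m,l) \lor \neg F(m,m))) \lor (\forall j\, \exists n\, (\neg F(n,j) \land F(j,n)))) \land (\forall k\, F(k,k))
All bound variables are already distinct, so no renaming is needed.
Pull the quantifiers to the front (each side's bound variable is not free in the other side):
  \exists l\, \forall m\, \forall j\, \exists n\, \forall k\, ((F(m,l) \lor \neg F(m,m) \lor \neg F(n,j) \land F(j,n)) \land F(k,k))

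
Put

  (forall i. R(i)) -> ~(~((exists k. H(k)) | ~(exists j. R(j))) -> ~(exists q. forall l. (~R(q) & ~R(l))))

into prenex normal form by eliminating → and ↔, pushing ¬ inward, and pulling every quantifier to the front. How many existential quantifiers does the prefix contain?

3

Rewrite implications/biconditionals: A → B as ¬A ∨ B.
  ~(forall i. R(i)) | ~(~~((exists k. H(k)) | ~(exists j. R(j))) | ~(exists q. forall l. (~R(q) & ~R(l))))
Move each ¬ inward, flipping quantifiers it crosses:
  (exists i. ~R(i)) | (forall k. ~H(k)) & (exists j. R(j)) & (exists q. forall l. (~R(q) & ~R(l)))
Extract every quantifier outward, since the variables are now distinct and don't occur free across branches:
  exists i. forall k. exists j. exists q. forall l. (~R(i) | ~H(k) & R(j) & ~R(q) & ~R(l))
The prefix is exists i forall k exists j exists q forall l: 2 universal, 3 existential.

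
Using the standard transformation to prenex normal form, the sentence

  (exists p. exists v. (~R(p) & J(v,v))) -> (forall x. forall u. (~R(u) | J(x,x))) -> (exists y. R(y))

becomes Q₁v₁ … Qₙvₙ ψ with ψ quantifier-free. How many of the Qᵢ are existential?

First replace A → B with ¬A ∨ B.
  ~(exists p. exists v. (~R(p) & J(v,v))) | ~(forall x. forall u. (~R(u) | J(x,x))) | (exists y. R(y))
Move each ¬ inward, flipping quantifiers it crosses:
  (forall p. forall v. (R(p) | ~J(v,v))) | (exists x. exists u. (R(u) & ~J(x,x))) | (exists y. R(y))
Pull the quantifiers to the front (each side's bound variable is not free in the other side):
  forall p. forall v. exists x. exists u. exists y. (R(p) | ~J(v,v) | R(u) & ~J(x,x) | R(y))
The prefix is forall p forall v exists x exists u exists y: 2 universal, 3 existential.

3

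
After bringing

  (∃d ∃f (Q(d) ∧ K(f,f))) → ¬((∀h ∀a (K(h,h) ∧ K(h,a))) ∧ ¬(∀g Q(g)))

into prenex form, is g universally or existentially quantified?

Eliminate → and ↔ using ¬ and ∨.
  ¬(∃d ∃f (Q(d) ∧ K(f,f))) ∨ ¬((∀h ∀a (K(h,h) ∧ K(h,a))) ∧ ¬(∀g Q(g)))
Drive negations inward (¬∀x A ≡ ∃x ¬A, ¬∃x A ≡ ∀x ¬A, De Morgan for ∧/∨):
  (∀d ∀f (¬Q(d) ∨ ¬K(f,f))) ∨ (∃h ∃a (¬K(h,h) ∨ ¬K(h,a))) ∨ (∀g Q(g))
Pull the quantifiers to the front (each side's bound variable is not free in the other side):
  ∀d ∀f ∃h ∃a ∀g (¬Q(d) ∨ ¬K(f,f) ∨ ¬K(h,h) ∨ ¬K(h,a) ∨ Q(g))
The quantifier ∀g sits under an even number of negations (counting the antecedent side of each →), so it remains universal.

universal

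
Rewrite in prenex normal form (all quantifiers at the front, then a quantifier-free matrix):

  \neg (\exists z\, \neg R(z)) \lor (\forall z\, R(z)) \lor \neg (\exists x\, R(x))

Drive negations inward (¬∀x A ≡ ∃x ¬A, ¬∃x A ≡ ∀x ¬A, De Morgan for ∧/∨):
  (\forall z\, R(z)) \lor (\forall z\, R(z)) \lor (\forall x\, \neg R(x))
Standardize variables apart so no two quantifiers bind the same name: z↦s.
  (\forall z\, R(z)) \lor (\forall s\, R(s)) \lor (\forall x\, \neg R(x))
Extract every quantifier outward, since the variables are now distinct and don't occur free across branches:
  \forall z\, \forall s\, \forall x\, (R(z) \lor R(s) \lor \neg R(x))

\forall z\, \forall s\, \forall x\, (R(z) \lor R(s) \lor \neg R(x))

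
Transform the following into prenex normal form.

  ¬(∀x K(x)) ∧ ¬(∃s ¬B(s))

Push ¬ through the quantifiers and connectives to reach negation normal form:
  (∃x ¬K(x)) ∧ (∀s B(s))
Pull the quantifiers to the front (each side's bound variable is not free in the other side):
  ∃x ∀s (¬K(x) ∧ B(s))

∃x ∀s (¬K(x) ∧ B(s))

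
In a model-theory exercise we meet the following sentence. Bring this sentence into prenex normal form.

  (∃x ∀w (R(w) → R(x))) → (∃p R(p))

∀x ∃w ∃p (R(w) ∧ ¬R(x) ∨ R(p))

First replace A → B with ¬A ∨ B.
  ¬(∃x ∀w (¬R(w) ∨ R(x))) ∨ (∃p R(p))
Push ¬ through the quantifiers and connectives to reach negation normal form:
  (∀x ∃w (R(w) ∧ ¬R(x))) ∨ (∃p R(p))
All bound variables are already distinct, so no renaming is needed.
Finally move all quantifiers to the prefix:
  ∀x ∃w ∃p (R(w) ∧ ¬R(x) ∨ R(p))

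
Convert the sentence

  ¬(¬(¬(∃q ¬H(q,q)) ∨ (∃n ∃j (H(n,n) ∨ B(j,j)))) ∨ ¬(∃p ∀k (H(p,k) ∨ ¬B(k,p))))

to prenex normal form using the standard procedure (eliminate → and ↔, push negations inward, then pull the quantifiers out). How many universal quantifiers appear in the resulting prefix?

Drive negations inward (¬∀x A ≡ ∃x ¬A, ¬∃x A ≡ ∀x ¬A, De Morgan for ∧/∨):
  ((∀q H(q,q)) ∨ (∃n ∃j (H(n,n) ∨ B(j,j)))) ∧ (∃p ∀k (H(p,k) ∨ ¬B(k,p)))
All bound variables are already distinct, so no renaming is needed.
Finally move all quantifiers to the prefix:
  ∀q ∃n ∃j ∃p ∀k ((H(q,q) ∨ H(n,n) ∨ B(j,j)) ∧ (H(p,k) ∨ ¬B(k,p)))
The prefix is ∀q ∃n ∃j ∃p ∀k: 2 universal, 3 existential.

2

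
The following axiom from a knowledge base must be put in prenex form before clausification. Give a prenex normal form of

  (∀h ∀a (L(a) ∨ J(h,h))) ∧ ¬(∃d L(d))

Move each ¬ inward, flipping quantifiers it crosses:
  (∀h ∀a (L(a) ∨ J(h,h))) ∧ (∀d ¬L(d))
All bound variables are already distinct, so no renaming is needed.
Pull the quantifiers to the front (each side's bound variable is not free in the other side):
  ∀h ∀a ∀d ((L(a) ∨ J(h,h)) ∧ ¬L(d))

∀h ∀a ∀d ((L(a) ∨ J(h,h)) ∧ ¬L(d))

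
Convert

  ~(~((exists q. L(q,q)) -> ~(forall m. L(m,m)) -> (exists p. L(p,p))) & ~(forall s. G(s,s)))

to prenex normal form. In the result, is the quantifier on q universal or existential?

universal

First replace A → B with ¬A ∨ B.
  ~(~(~(exists q. L(q,q)) | ~~(forall m. L(m,m)) | (exists p. L(p,p))) & ~(forall s. G(s,s)))
Push ¬ through the quantifiers and connectives to reach negation normal form:
  (forall q. ~L(q,q)) | (forall m. L(m,m)) | (exists p. L(p,p)) | (forall s. G(s,s))
Extract every quantifier outward, since the variables are now distinct and don't occur free across branches:
  forall q. forall m. exists p. forall s. (~L(q,q) | L(m,m) | L(p,p) | G(s,s))
The quantifier exists q sits under an odd number of negations (counting the antecedent side of each →), so it flips to forall q.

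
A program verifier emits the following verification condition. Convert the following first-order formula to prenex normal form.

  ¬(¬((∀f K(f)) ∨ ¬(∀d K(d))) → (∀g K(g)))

∃f ∀d ∃g (¬K(f) ∧ K(d) ∧ ¬K(g))

First replace A → B with ¬A ∨ B.
  ¬(¬¬((∀f K(f)) ∨ ¬(∀d K(d))) ∨ (∀g K(g)))
Move each ¬ inward, flipping quantifiers it crosses:
  (∃f ¬K(f)) ∧ (∀d K(d)) ∧ (∃g ¬K(g))
Pull the quantifiers to the front (each side's bound variable is not free in the other side):
  ∃f ∀d ∃g (¬K(f) ∧ K(d) ∧ ¬K(g))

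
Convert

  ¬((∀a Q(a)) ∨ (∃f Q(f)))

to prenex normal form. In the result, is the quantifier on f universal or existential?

universal

Drive negations inward (¬∀x A ≡ ∃x ¬A, ¬∃x A ≡ ∀x ¬A, De Morgan for ∧/∨):
  (∃a ¬Q(a)) ∧ (∀f ¬Q(f))
Pull the quantifiers to the front (each side's bound variable is not free in the other side):
  ∃a ∀f (¬Q(a) ∧ ¬Q(f))
The quantifier ∃f sits under an odd number of negations, so it flips to ∀f.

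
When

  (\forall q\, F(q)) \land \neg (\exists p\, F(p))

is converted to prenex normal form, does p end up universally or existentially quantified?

Move each ¬ inward, flipping quantifiers it crosses:
  (\forall q\, F(q)) \land (\forall p\, \neg F(p))
All bound variables are already distinct, so no renaming is needed.
Pull the quantifiers to the front (each side's bound variable is not free in the other side):
  \forall q\, \forall p\, (F(q) \land \neg F(p))
The quantifier \exists p sits under an odd number of negations, so it flips to \forall p.

universal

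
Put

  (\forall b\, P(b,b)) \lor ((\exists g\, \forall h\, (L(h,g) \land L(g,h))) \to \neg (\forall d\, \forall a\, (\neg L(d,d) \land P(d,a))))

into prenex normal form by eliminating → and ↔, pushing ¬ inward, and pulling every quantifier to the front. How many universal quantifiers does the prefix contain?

First replace A → B with ¬A ∨ B.
  (\forall b\, P(b,b)) \lor \neg (\exists g\, \forall h\, (L(h,g) \land L(g,h))) \lor \neg (\forall d\, \forall a\, (\neg L(d,d) \land P(d,a)))
Move each ¬ inward, flipping quantifiers it crosses:
  (\forall b\, P(b,b)) \lor (\forall g\, \exists h\, (\neg L(h,g) \lor \neg L(g,h))) \lor (\exists d\, \exists a\, (L(d,d) \lor \neg P(d,a)))
All bound variables are already distinct, so no renaming is needed.
Pull the quantifiers to the front (each side's bound variable is not free in the other side):
  \forall b\, \forall g\, \exists h\, \exists d\, \exists a\, (P(b,b) \lor \neg L(h,g) \lor \neg L(g,h) \lor L(d,d) \lor \neg P(d,a))
The prefix is \forall b \forall g \exists h \exists d \exists a: 2 universal, 3 existential.

2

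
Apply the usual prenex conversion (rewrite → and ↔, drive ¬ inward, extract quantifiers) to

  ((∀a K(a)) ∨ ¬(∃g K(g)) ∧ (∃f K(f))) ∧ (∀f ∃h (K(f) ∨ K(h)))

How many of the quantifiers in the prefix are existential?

Drive negations inward (¬∀x A ≡ ∃x ¬A, ¬∃x A ≡ ∀x ¬A, De Morgan for ∧/∨):
  ((∀a K(a)) ∨ (∀g ¬K(g)) ∧ (∃f K(f))) ∧ (∀f ∃h (K(f) ∨ K(h)))
Standardize variables apart so no two quantifiers bind the same name: f↦z.
  ((∀a K(a)) ∨ (∀g ¬K(g)) ∧ (∃f K(f))) ∧ (∀z ∃h (K(z) ∨ K(h)))
Pull the quantifiers to the front (each side's bound variable is not free in the other side):
  ∀a ∀g ∃f ∀z ∃h ((K(a) ∨ ¬K(g) ∧ K(f)) ∧ (K(z) ∨ K(h)))
The prefix is ∀a ∀g ∃f ∀z ∃h: 3 universal, 2 existential.

2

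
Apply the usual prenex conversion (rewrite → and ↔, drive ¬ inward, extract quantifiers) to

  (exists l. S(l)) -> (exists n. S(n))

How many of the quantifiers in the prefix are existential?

Rewrite implications/biconditionals: A → B as ¬A ∨ B.
  ~(exists l. S(l)) | (exists n. S(n))
Move each ¬ inward, flipping quantifiers it crosses:
  (forall l. ~S(l)) | (exists n. S(n))
Finally move all quantifiers to the prefix:
  forall l. exists n. (~S(l) | S(n))
The prefix is forall l exists n: 1 universal, 1 existential.

1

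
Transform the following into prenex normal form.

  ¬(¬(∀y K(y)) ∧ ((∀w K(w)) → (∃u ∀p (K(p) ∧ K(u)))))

Rewrite implications/biconditionals: A → B as ¬A ∨ B.
  ¬(¬(∀y K(y)) ∧ (¬(∀w K(w)) ∨ (∃u ∀p (K(p) ∧ K(u)))))
Push ¬ through the quantifiers and connectives to reach negation normal form:
  (∀y K(y)) ∨ (∀w K(w)) ∧ (∀u ∃p (¬K(p) ∨ ¬K(u)))
Finally move all quantifiers to the prefix:
  ∀y ∀w ∀u ∃p (K(y) ∨ K(w) ∧ (¬K(p) ∨ ¬K(u)))

∀y ∀w ∀u ∃p (K(y) ∨ K(w) ∧ (¬K(p) ∨ ¬K(u)))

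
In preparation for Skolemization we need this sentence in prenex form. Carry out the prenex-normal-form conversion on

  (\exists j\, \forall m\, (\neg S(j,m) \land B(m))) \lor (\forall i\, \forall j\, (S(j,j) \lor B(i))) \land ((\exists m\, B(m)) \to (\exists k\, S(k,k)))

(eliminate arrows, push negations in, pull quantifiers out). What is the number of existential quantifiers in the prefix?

Rewrite implications/biconditionals: A → B as ¬A ∨ B.
  (\exists j\, \forall m\, (\neg S(j,m) \land B(m))) \lor (\forall i\, \forall j\, (S(j,j) \lor B(i))) \land (\neg (\exists m\, B(m)) \lor (\exists k\, S(k,k)))
Move each ¬ inward, flipping quantifiers it crosses:
  (\exists j\, \forall m\, (\neg S(j,m) \land B(m))) \lor (\forall i\, \forall j\, (S(j,j) \lor B(i))) \land ((\forall m\, \neg B(m)) \lor (\exists k\, S(k,k)))
Give each quantifier a distinct variable: j↦w1, m↦y.
  (\exists j\, \forall m\, (\neg S(j,m) \land B(m))) \lor (\forall i\, \forall w1\, (S(w1,w1) \lor B(i))) \land ((\forall y\, \neg B(y)) \lor (\exists k\, S(k,k)))
Finally move all quantifiers to the prefix:
  \exists j\, \forall m\, \forall i\, \forall w1\, \forall y\, \exists k\, (\neg S(j,m) \land B(m) \lor (S(w1,w1) \lor B(i)) \land (\neg B(y) \lor S(k,k)))
The prefix is \exists j \forall m \forall i \forall w1 \forall y \exists k: 4 universal, 2 existential.

2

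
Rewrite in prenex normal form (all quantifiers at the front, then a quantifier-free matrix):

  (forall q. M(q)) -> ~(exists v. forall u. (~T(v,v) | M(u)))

Rewrite implications/biconditionals: A → B as ¬A ∨ B.
  ~(forall q. M(q)) | ~(exists v. forall u. (~T(v,v) | M(u)))
Drive negations inward (¬∀x A ≡ ∃x ¬A, ¬∃x A ≡ ∀x ¬A, De Morgan for ∧/∨):
  (exists q. ~M(q)) | (forall v. exists u. (T(v,v) & ~M(u)))
All bound variables are already distinct, so no renaming is needed.
Finally move all quantifiers to the prefix:
  exists q. forall v. exists u. (~M(q) | T(v,v) & ~M(u))

exists q. forall v. exists u. (~M(q) | T(v,v) & ~M(u))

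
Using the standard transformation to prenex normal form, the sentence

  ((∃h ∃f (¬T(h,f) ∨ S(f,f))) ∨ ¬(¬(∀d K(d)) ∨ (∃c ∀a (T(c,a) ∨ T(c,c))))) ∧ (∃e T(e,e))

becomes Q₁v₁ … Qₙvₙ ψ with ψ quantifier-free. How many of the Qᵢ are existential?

4

Move each ¬ inward, flipping quantifiers it crosses:
  ((∃h ∃f (¬T(h,f) ∨ S(f,f))) ∨ (∀d K(d)) ∧ (∀c ∃a (¬T(c,a) ∧ ¬T(c,c)))) ∧ (∃e T(e,e))
All bound variables are already distinct, so no renaming is needed.
Extract every quantifier outward, since the variables are now distinct and don't occur free across branches:
  ∃h ∃f ∀d ∀c ∃a ∃e ((¬T(h,f) ∨ S(f,f) ∨ K(d) ∧ ¬T(c,a) ∧ ¬T(c,c)) ∧ T(e,e))
The prefix is ∃h ∃f ∀d ∀c ∃a ∃e: 2 universal, 4 existential.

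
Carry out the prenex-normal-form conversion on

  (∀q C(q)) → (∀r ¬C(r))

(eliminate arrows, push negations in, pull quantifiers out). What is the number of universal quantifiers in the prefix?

Eliminate → and ↔ using ¬ and ∨.
  ¬(∀q C(q)) ∨ (∀r ¬C(r))
Move each ¬ inward, flipping quantifiers it crosses:
  (∃q ¬C(q)) ∨ (∀r ¬C(r))
All bound variables are already distinct, so no renaming is needed.
Pull the quantifiers to the front (each side's bound variable is not free in the other side):
  ∃q ∀r (¬C(q) ∨ ¬C(r))
The prefix is ∃q ∀r: 1 universal, 1 existential.

1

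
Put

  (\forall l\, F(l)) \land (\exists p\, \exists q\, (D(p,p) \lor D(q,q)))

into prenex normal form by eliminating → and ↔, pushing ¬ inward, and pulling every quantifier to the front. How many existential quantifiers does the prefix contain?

All bound variables are already distinct, so no renaming is needed.
Extract every quantifier outward, since the variables are now distinct and don't occur free across branches:
  \forall l\, \exists p\, \exists q\, (F(l) \land (D(p,p) \lor D(q,q)))
The prefix is \forall l \exists p \exists q: 1 universal, 2 existential.

2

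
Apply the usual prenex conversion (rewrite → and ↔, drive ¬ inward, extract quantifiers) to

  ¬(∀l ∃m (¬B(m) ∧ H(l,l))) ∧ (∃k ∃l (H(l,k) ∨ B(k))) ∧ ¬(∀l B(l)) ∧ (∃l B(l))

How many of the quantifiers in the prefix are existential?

5

Drive negations inward (¬∀x A ≡ ∃x ¬A, ¬∃x A ≡ ∀x ¬A, De Morgan for ∧/∨):
  (∃l ∀m (B(m) ∨ ¬H(l,l))) ∧ (∃k ∃l (H(l,k) ∨ B(k))) ∧ (∃l ¬B(l)) ∧ (∃l B(l))
Give each quantifier a distinct variable: l↦z1, l↦y, l↦u.
  (∃l ∀m (B(m) ∨ ¬H(l,l))) ∧ (∃k ∃z1 (H(z1,k) ∨ B(k))) ∧ (∃y ¬B(y)) ∧ (∃u B(u))
Finally move all quantifiers to the prefix:
  ∃l ∀m ∃k ∃z1 ∃y ∃u ((B(m) ∨ ¬H(l,l)) ∧ (H(z1,k) ∨ B(k)) ∧ ¬B(y) ∧ B(u))
The prefix is ∃l ∀m ∃k ∃z1 ∃y ∃u: 1 universal, 5 existential.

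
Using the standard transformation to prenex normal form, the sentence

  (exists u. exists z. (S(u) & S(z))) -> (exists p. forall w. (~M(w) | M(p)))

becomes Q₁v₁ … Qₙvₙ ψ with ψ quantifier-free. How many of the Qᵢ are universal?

3

First replace A → B with ¬A ∨ B.
  ~(exists u. exists z. (S(u) & S(z))) | (exists p. forall w. (~M(w) | M(p)))
Push ¬ through the quantifiers and connectives to reach negation normal form:
  (forall u. forall z. (~S(u) | ~S(z))) | (exists p. forall w. (~M(w) | M(p)))
All bound variables are already distinct, so no renaming is needed.
Finally move all quantifiers to the prefix:
  forall u. forall z. exists p. forall w. (~S(u) | ~S(z) | ~M(w) | M(p))
The prefix is forall u forall z exists p forall w: 3 universal, 1 existential.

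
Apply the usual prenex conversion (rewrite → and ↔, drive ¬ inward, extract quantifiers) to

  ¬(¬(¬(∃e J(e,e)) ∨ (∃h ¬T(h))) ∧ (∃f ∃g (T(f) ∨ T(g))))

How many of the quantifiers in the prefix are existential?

1

Push ¬ through the quantifiers and connectives to reach negation normal form:
  (∀e ¬J(e,e)) ∨ (∃h ¬T(h)) ∨ (∀f ∀g (¬T(f) ∧ ¬T(g)))
All bound variables are already distinct, so no renaming is needed.
Extract every quantifier outward, since the variables are now distinct and don't occur free across branches:
  ∀e ∃h ∀f ∀g (¬J(e,e) ∨ ¬T(h) ∨ ¬T(f) ∧ ¬T(g))
The prefix is ∀e ∃h ∀f ∀g: 3 universal, 1 existential.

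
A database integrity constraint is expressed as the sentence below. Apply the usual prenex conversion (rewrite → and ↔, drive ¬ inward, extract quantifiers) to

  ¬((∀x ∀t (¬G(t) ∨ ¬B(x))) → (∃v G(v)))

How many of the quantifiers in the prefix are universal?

Eliminate → and ↔ using ¬ and ∨.
  ¬(¬(∀x ∀t (¬G(t) ∨ ¬B(x))) ∨ (∃v G(v)))
Drive negations inward (¬∀x A ≡ ∃x ¬A, ¬∃x A ≡ ∀x ¬A, De Morgan for ∧/∨):
  (∀x ∀t (¬G(t) ∨ ¬B(x))) ∧ (∀v ¬G(v))
All bound variables are already distinct, so no renaming is needed.
Pull the quantifiers to the front (each side's bound variable is not free in the other side):
  ∀x ∀t ∀v ((¬G(t) ∨ ¬B(x)) ∧ ¬G(v))
The prefix is ∀x ∀t ∀v: 3 universal, 0 existential.

3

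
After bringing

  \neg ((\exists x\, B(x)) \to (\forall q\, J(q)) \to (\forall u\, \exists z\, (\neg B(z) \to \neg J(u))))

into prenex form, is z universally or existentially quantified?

universal

First replace A → B with ¬A ∨ B.
  \neg (\neg (\exists x\, B(x)) \lor \neg (\forall q\, J(q)) \lor (\forall u\, \exists z\, (\neg \neg B(z) \lor \neg J(u))))
Move each ¬ inward, flipping quantifiers it crosses:
  (\exists x\, B(x)) \land (\forall q\, J(q)) \land (\exists u\, \forall z\, (\neg B(z) \land J(u)))
All bound variables are already distinct, so no renaming is needed.
Finally move all quantifiers to the prefix:
  \exists x\, \forall q\, \exists u\, \forall z\, (B(x) \land J(q) \land \neg B(z) \land J(u))
The quantifier \exists z sits under an odd number of negations (counting the antecedent side of each →), so it flips to \forall z.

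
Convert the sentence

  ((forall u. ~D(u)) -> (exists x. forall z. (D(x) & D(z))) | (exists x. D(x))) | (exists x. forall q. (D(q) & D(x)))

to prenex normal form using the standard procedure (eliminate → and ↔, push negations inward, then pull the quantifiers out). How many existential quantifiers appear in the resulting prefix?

First replace A → B with ¬A ∨ B.
  ~(forall u. ~D(u)) | (exists x. forall z. (D(x) & D(z))) | (exists x. D(x)) | (exists x. forall q. (D(q) & D(x)))
Drive negations inward (¬∀x A ≡ ∃x ¬A, ¬∃x A ≡ ∀x ¬A, De Morgan for ∧/∨):
  (exists u. D(u)) | (exists x. forall z. (D(x) & D(z))) | (exists x. D(x)) | (exists x. forall q. (D(q) & D(x)))
Rename bound variables to avoid capture: x↦p, x↦b.
  (exists u. D(u)) | (exists x. forall z. (D(x) & D(z))) | (exists p. D(p)) | (exists b. forall q. (D(q) & D(b)))
Pull the quantifiers to the front (each side's bound variable is not free in the other side):
  exists u. exists x. forall z. exists p. exists b. forall q. (D(u) | D(x) & D(z) | D(p) | D(q) & D(b))
The prefix is exists u exists x forall z exists p exists b forall q: 2 universal, 4 existential.

4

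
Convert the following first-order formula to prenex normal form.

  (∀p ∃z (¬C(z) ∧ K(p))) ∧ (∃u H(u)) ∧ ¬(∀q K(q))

∀p ∃z ∃u ∃q (¬C(z) ∧ K(p) ∧ H(u) ∧ ¬K(q))

Push ¬ through the quantifiers and connectives to reach negation normal form:
  (∀p ∃z (¬C(z) ∧ K(p))) ∧ (∃u H(u)) ∧ (∃q ¬K(q))
All bound variables are already distinct, so no renaming is needed.
Finally move all quantifiers to the prefix:
  ∀p ∃z ∃u ∃q (¬C(z) ∧ K(p) ∧ H(u) ∧ ¬K(q))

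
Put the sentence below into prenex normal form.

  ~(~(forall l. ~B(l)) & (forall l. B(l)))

Drive negations inward (¬∀x A ≡ ∃x ¬A, ¬∃x A ≡ ∀x ¬A, De Morgan for ∧/∨):
  (forall l. ~B(l)) | (exists l. ~B(l))
Rename bound variables to avoid capture: l↦u.
  (forall l. ~B(l)) | (exists u. ~B(u))
Pull the quantifiers to the front (each side's bound variable is not free in the other side):
  forall l. exists u. (~B(l) | ~B(u))

forall l. exists u. (~B(l) | ~B(u))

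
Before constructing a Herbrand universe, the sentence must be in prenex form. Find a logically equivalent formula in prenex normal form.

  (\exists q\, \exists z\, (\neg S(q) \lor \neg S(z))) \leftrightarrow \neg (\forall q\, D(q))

Rewrite implications/biconditionals: A → B as ¬A ∨ B; A ↔ B as (¬A ∨ B) ∧ (¬B ∨ A).
  (\neg (\exists q\, \exists z\, (\neg S(q) \lor \neg S(z))) \lor \neg (\forall q\, D(q))) \land (\neg \neg (\forall q\, D(q)) \lor (\exists q\, \exists z\, (\neg S(q) \lor \neg S(z))))
Move each ¬ inward, flipping quantifiers it crosses:
  ((\forall q\, \forall z\, (S(q) \land S(z))) \lor (\exists q\, \neg D(q))) \land ((\forall q\, D(q)) \lor (\exists q\, \exists z\, (\neg S(q) \lor \neg S(z))))
Rename bound variables to avoid capture: q↦u, q↦z1, q↦c, z↦w.
  ((\forall q\, \forall z\, (S(q) \land S(z))) \lor (\exists u\, \neg D(u))) \land ((\forall z1\, D(z1)) \lor (\exists c\, \exists w\, (\neg S(c) \lor \neg S(w))))
Finally move all quantifiers to the prefix:
  \forall q\, \forall z\, \exists u\, \forall z1\, \exists c\, \exists w\, ((S(q) \land S(z) \lor \neg D(u)) \land (D(z1) \lor \neg S(c) \lor \neg S(w)))

\forall q\, \forall z\, \exists u\, \forall z1\, \exists c\, \exists w\, ((S(q) \land S(z) \lor \neg D(u)) \land (D(z1) \lor \neg S(c) \lor \neg S(w)))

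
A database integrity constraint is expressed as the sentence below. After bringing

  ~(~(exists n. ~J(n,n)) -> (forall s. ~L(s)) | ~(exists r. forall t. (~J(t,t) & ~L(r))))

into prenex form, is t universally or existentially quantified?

Rewrite implications/biconditionals: A → B as ¬A ∨ B.
  ~(~~(exists n. ~J(n,n)) | (forall s. ~L(s)) | ~(exists r. forall t. (~J(t,t) & ~L(r))))
Move each ¬ inward, flipping quantifiers it crosses:
  (forall n. J(n,n)) & (exists s. L(s)) & (exists r. forall t. (~J(t,t) & ~L(r)))
Finally move all quantifiers to the prefix:
  forall n. exists s. exists r. forall t. (J(n,n) & L(s) & ~J(t,t) & ~L(r))
The quantifier forall t sits under an even number of negations (counting the antecedent side of each →), so it remains universal.

universal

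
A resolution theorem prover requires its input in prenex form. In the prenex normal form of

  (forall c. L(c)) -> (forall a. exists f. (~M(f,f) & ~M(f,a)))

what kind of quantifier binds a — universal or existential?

universal

Eliminate → and ↔ using ¬ and ∨.
  ~(forall c. L(c)) | (forall a. exists f. (~M(f,f) & ~M(f,a)))
Push ¬ through the quantifiers and connectives to reach negation normal form:
  (exists c. ~L(c)) | (forall a. exists f. (~M(f,f) & ~M(f,a)))
Pull the quantifiers to the front (each side's bound variable is not free in the other side):
  exists c. forall a. exists f. (~L(c) | ~M(f,f) & ~M(f,a))
The quantifier forall a sits under an even number of negations (counting the antecedent side of each →), so it remains universal.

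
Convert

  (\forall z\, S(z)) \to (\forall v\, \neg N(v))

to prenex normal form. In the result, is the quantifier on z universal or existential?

First replace A → B with ¬A ∨ B.
  \neg (\forall z\, S(z)) \lor (\forall v\, \neg N(v))
Drive negations inward (¬∀x A ≡ ∃x ¬A, ¬∃x A ≡ ∀x ¬A, De Morgan for ∧/∨):
  (\exists z\, \neg S(z)) \lor (\forall v\, \neg N(v))
Extract every quantifier outward, since the variables are now distinct and don't occur free across branches:
  \exists z\, \forall v\, (\neg S(z) \lor \neg N(v))
The quantifier \forall z sits under an odd number of negations (counting the antecedent side of each →), so it flips to \exists z.

existential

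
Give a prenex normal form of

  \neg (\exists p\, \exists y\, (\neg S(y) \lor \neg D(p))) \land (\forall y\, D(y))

\forall p\, \forall y\, \forall w1\, (S(y) \land D(p) \land D(w1))

Drive negations inward (¬∀x A ≡ ∃x ¬A, ¬∃x A ≡ ∀x ¬A, De Morgan for ∧/∨):
  (\forall p\, \forall y\, (S(y) \land D(p))) \land (\forall y\, D(y))
Standardize variables apart so no two quantifiers bind the same name: y↦w1.
  (\forall p\, \forall y\, (S(y) \land D(p))) \land (\forall w1\, D(w1))
Pull the quantifiers to the front (each side's bound variable is not free in the other side):
  \forall p\, \forall y\, \forall w1\, (S(y) \land D(p) \land D(w1))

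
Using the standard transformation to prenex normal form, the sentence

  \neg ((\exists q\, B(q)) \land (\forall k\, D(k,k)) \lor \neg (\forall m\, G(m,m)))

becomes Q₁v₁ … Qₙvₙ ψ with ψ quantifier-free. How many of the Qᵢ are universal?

Push ¬ through the quantifiers and connectives to reach negation normal form:
  ((\forall q\, \neg B(q)) \lor (\exists k\, \neg D(k,k))) \land (\forall m\, G(m,m))
All bound variables are already distinct, so no renaming is needed.
Pull the quantifiers to the front (each side's bound variable is not free in the other side):
  \forall q\, \exists k\, \forall m\, ((\neg B(q) \lor \neg D(k,k)) \land G(m,m))
The prefix is \forall q \exists k \forall m: 2 universal, 1 existential.

2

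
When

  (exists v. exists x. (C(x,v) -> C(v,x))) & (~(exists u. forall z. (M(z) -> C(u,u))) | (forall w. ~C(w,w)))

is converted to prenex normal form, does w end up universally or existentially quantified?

universal

Rewrite implications/biconditionals: A → B as ¬A ∨ B.
  (exists v. exists x. (~C(x,v) | C(v,x))) & (~(exists u. forall z. (~M(z) | C(u,u))) | (forall w. ~C(w,w)))
Push ¬ through the quantifiers and connectives to reach negation normal form:
  (exists v. exists x. (~C(x,v) | C(v,x))) & ((forall u. exists z. (M(z) & ~C(u,u))) | (forall w. ~C(w,w)))
Extract every quantifier outward, since the variables are now distinct and don't occur free across branches:
  exists v. exists x. forall u. exists z. forall w. ((~C(x,v) | C(v,x)) & (M(z) & ~C(u,u) | ~C(w,w)))
The quantifier forall w sits under an even number of negations (counting the antecedent side of each →), so it remains universal.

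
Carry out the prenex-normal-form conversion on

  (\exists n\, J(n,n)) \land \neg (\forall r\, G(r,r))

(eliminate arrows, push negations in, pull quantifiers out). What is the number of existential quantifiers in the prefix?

Push ¬ through the quantifiers and connectives to reach negation normal form:
  (\exists n\, J(n,n)) \land (\exists r\, \neg G(r,r))
Finally move all quantifiers to the prefix:
  \exists n\, \exists r\, (J(n,n) \land \neg G(r,r))
The prefix is \exists n \exists r: 0 universal, 2 existential.

2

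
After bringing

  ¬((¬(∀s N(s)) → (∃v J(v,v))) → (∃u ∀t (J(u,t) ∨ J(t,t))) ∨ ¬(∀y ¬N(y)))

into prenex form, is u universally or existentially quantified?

universal

First replace A → B with ¬A ∨ B.
  ¬(¬(¬¬(∀s N(s)) ∨ (∃v J(v,v))) ∨ (∃u ∀t (J(u,t) ∨ J(t,t))) ∨ ¬(∀y ¬N(y)))
Move each ¬ inward, flipping quantifiers it crosses:
  ((∀s N(s)) ∨ (∃v J(v,v))) ∧ (∀u ∃t (¬J(u,t) ∧ ¬J(t,t))) ∧ (∀y ¬N(y))
Finally move all quantifiers to the prefix:
  ∀s ∃v ∀u ∃t ∀y ((N(s) ∨ J(v,v)) ∧ ¬J(u,t) ∧ ¬J(t,t) ∧ ¬N(y))
The quantifier ∃u sits under an odd number of negations (counting the antecedent side of each →), so it flips to ∀u.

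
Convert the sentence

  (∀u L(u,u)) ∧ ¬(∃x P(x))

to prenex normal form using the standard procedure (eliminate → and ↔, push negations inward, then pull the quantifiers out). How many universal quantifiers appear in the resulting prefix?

2

Push ¬ through the quantifiers and connectives to reach negation normal form:
  (∀u L(u,u)) ∧ (∀x ¬P(x))
All bound variables are already distinct, so no renaming is needed.
Extract every quantifier outward, since the variables are now distinct and don't occur free across branches:
  ∀u ∀x (L(u,u) ∧ ¬P(x))
The prefix is ∀u ∀x: 2 universal, 0 existential.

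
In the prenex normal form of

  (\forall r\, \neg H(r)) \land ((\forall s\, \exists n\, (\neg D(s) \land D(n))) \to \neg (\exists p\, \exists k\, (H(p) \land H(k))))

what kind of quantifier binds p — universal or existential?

First replace A → B with ¬A ∨ B.
  (\forall r\, \neg H(r)) \land (\neg (\forall s\, \exists n\, (\neg D(s) \land D(n))) \lor \neg (\exists p\, \exists k\, (H(p) \land H(k))))
Drive negations inward (¬∀x A ≡ ∃x ¬A, ¬∃x A ≡ ∀x ¬A, De Morgan for ∧/∨):
  (\forall r\, \neg H(r)) \land ((\exists s\, \forall n\, (D(s) \lor \neg D(n))) \lor (\forall p\, \forall k\, (\neg H(p) \lor \neg H(k))))
Pull the quantifiers to the front (each side's bound variable is not free in the other side):
  \forall r\, \exists s\, \forall n\, \forall p\, \forall k\, (\neg H(r) \land (D(s) \lor \neg D(n) \lor \neg H(p) \lor \neg H(k)))
The quantifier \exists p sits under an odd number of negations (counting the antecedent side of each →), so it flips to \forall p.

universal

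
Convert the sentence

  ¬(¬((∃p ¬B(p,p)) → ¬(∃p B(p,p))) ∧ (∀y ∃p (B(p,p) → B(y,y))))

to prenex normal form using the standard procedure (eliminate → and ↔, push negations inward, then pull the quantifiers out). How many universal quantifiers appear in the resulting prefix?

Rewrite implications/biconditionals: A → B as ¬A ∨ B.
  ¬(¬(¬(∃p ¬B(p,p)) ∨ ¬(∃p B(p,p))) ∧ (∀y ∃p (¬B(p,p) ∨ B(y,y))))
Move each ¬ inward, flipping quantifiers it crosses:
  (∀p B(p,p)) ∨ (∀p ¬B(p,p)) ∨ (∃y ∀p (B(p,p) ∧ ¬B(y,y)))
Standardize variables apart so no two quantifiers bind the same name: p↦w1, p↦q.
  (∀p B(p,p)) ∨ (∀w1 ¬B(w1,w1)) ∨ (∃y ∀q (B(q,q) ∧ ¬B(y,y)))
Finally move all quantifiers to the prefix:
  ∀p ∀w1 ∃y ∀q (B(p,p) ∨ ¬B(w1,w1) ∨ B(q,q) ∧ ¬B(y,y))
The prefix is ∀p ∀w1 ∃y ∀q: 3 universal, 1 existential.

3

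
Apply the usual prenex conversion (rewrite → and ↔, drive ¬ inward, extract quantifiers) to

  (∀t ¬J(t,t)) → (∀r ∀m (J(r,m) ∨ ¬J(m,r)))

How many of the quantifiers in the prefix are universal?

2

First replace A → B with ¬A ∨ B.
  ¬(∀t ¬J(t,t)) ∨ (∀r ∀m (J(r,m) ∨ ¬J(m,r)))
Push ¬ through the quantifiers and connectives to reach negation normal form:
  (∃t J(t,t)) ∨ (∀r ∀m (J(r,m) ∨ ¬J(m,r)))
All bound variables are already distinct, so no renaming is needed.
Pull the quantifiers to the front (each side's bound variable is not free in the other side):
  ∃t ∀r ∀m (J(t,t) ∨ J(r,m) ∨ ¬J(m,r))
The prefix is ∃t ∀r ∀m: 2 universal, 1 existential.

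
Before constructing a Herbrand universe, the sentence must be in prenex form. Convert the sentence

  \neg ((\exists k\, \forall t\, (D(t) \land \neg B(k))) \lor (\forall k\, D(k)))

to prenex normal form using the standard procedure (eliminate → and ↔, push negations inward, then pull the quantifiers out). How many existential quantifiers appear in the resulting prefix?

Push ¬ through the quantifiers and connectives to reach negation normal form:
  (\forall k\, \exists t\, (\neg D(t) \lor B(k))) \land (\exists k\, \neg D(k))
Standardize variables apart so no two quantifiers bind the same name: k↦y.
  (\forall k\, \exists t\, (\neg D(t) \lor B(k))) \land (\exists y\, \neg D(y))
Finally move all quantifiers to the prefix:
  \forall k\, \exists t\, \exists y\, ((\neg D(t) \lor B(k)) \land \neg D(y))
The prefix is \forall k \exists t \exists y: 1 universal, 2 existential.

2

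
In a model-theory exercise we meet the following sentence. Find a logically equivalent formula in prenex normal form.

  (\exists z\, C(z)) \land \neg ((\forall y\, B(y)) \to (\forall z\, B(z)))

Eliminate → and ↔ using ¬ and ∨.
  (\exists z\, C(z)) \land \neg (\neg (\forall y\, B(y)) \lor (\forall z\, B(z)))
Push ¬ through the quantifiers and connectives to reach negation normal form:
  (\exists z\, C(z)) \land (\forall y\, B(y)) \land (\exists z\, \neg B(z))
Give each quantifier a distinct variable: z↦v1.
  (\exists z\, C(z)) \land (\forall y\, B(y)) \land (\exists v1\, \neg B(v1))
Extract every quantifier outward, since the variables are now distinct and don't occur free across branches:
  \exists z\, \forall y\, \exists v1\, (C(z) \land B(y) \land \neg B(v1))

\exists z\, \forall y\, \exists v1\, (C(z) \land B(y) \land \neg B(v1))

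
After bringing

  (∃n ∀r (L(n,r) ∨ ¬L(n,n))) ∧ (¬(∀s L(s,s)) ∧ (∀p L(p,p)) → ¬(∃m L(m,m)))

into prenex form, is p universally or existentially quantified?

existential

Eliminate → and ↔ using ¬ and ∨.
  (∃n ∀r (L(n,r) ∨ ¬L(n,n))) ∧ (¬(¬(∀s L(s,s)) ∧ (∀p L(p,p))) ∨ ¬(∃m L(m,m)))
Move each ¬ inward, flipping quantifiers it crosses:
  (∃n ∀r (L(n,r) ∨ ¬L(n,n))) ∧ ((∀s L(s,s)) ∨ (∃p ¬L(p,p)) ∨ (∀m ¬L(m,m)))
Finally move all quantifiers to the prefix:
  ∃n ∀r ∀s ∃p ∀m ((L(n,r) ∨ ¬L(n,n)) ∧ (L(s,s) ∨ ¬L(p,p) ∨ ¬L(m,m)))
The quantifier ∀p sits under an odd number of negations (counting the antecedent side of each →), so it flips to ∃p.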